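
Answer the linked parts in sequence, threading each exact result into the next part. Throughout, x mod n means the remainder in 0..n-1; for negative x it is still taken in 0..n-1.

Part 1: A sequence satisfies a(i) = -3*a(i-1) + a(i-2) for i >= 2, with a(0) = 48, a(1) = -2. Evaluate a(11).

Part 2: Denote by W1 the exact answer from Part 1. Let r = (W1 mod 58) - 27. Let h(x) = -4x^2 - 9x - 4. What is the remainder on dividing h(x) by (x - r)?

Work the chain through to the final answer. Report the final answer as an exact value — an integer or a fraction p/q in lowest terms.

-2279

Part 1: a(2) = -3*(-2) + 1*(48) = 54; iterating: a(2)=54, a(3)=-164, a(4)=546, a(5)=-1802, a(6)=5952, a(7)=-19658, a(8)=64926, a(9)=-214436, a(10)=708234, a(11)=-2339138; answer -2339138
Part 2: W1 = -2339138; r = -25; remainder = value at the root: -4*(-25)^2 - 9*(-25)^1 - 4 = (-2500) + (225) + (-4) = -2279; answer -2279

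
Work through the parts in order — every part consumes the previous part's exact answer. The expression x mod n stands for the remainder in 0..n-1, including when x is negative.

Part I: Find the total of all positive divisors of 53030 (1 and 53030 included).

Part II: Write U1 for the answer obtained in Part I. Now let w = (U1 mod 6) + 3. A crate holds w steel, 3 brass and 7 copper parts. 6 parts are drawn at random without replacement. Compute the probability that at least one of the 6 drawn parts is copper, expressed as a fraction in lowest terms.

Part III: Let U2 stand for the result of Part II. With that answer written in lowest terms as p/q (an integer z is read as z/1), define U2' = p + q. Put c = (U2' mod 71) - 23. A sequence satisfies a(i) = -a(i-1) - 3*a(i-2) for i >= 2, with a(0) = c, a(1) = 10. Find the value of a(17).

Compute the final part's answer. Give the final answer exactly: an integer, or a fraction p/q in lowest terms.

18010

Part I: 53030 = 2 * 5 * 5303; sigma = (1 + 2) * (1 + 5) * (1 + 5303) = 3 * 6 * 5304 = 95472; answer 95472
Part II: U1 = 95472; w = 3; total draws C(13,6) = 1716; complement C(6,6) = 1; favorable 1716 - 1 = 1715; P = 1715/1716; answer 1715/1716
Part III: U2 = 1715/1716; threaded value p + q = 3431; c = 0; a(2) = -1*(10) - 3*(0) = -10; iterating: a(2)=-10, a(3)=-20, a(4)=50, a(5)=10, a(6)=-160, a(7)=130, a(8)=350, a(9)=-740, a(10)=-310, a(11)=2530, a(12)=-1600, a(13)=-5990, a(14)=10790, a(15)=7180, a(16)=-39550, a(17)=18010; answer 18010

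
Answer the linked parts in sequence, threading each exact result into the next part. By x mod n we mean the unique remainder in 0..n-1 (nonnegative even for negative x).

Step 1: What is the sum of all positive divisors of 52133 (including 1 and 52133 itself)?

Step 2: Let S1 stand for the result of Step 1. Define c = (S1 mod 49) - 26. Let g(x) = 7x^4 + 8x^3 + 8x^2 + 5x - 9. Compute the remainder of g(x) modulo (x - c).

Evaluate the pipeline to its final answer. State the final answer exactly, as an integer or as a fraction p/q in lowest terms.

399

Step 1: 52133 = 37 * 1409; sigma = (1 + 37) * (1 + 1409) = 38 * 1410 = 53580; answer 53580
Step 2: S1 = 53580; c = -3; remainder = value at the root: 7*(-3)^4 + 8*(-3)^3 + 8*(-3)^2 + 5*(-3)^1 - 9 = (567) + (-216) + (72) + (-15) + (-9) = 399; answer 399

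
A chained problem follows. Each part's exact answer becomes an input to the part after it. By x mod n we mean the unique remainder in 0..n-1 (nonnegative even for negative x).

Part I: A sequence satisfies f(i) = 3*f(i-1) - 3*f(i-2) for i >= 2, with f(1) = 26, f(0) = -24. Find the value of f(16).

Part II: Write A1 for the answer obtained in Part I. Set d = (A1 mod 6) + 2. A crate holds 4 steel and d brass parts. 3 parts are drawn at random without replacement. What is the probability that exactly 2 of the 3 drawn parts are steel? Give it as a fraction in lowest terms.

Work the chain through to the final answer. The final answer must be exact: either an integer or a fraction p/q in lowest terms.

3/5

Part I: f(2) = 3*(26) - 3*(-24) = 150; iterating: f(2)=150, f(3)=372, f(4)=666, f(5)=882, f(6)=648, f(7)=-702, f(8)=-4050, f(9)=-10044, f(10)=-17982, f(11)=-23814, f(12)=-17496, f(13)=18954, f(14)=109350, f(15)=271188, f(16)=485514; answer 485514
Part II: A1 = 485514; d = 2; total draws C(6,3) = 20; favorable C(4,2)*C(2,1) = 12; P = 3/5; answer 3/5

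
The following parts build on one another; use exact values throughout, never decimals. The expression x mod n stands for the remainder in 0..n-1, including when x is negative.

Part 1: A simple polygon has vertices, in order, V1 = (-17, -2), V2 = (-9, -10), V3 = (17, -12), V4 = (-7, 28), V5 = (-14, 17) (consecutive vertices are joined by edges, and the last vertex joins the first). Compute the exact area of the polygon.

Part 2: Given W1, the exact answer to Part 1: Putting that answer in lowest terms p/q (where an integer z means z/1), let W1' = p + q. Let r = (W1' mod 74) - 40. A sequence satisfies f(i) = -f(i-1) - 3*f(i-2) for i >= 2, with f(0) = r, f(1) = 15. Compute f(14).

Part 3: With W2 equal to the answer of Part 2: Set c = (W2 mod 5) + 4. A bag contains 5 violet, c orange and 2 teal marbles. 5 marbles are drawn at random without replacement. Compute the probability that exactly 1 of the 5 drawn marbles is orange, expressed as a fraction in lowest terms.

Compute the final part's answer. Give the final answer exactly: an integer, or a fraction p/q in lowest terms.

Part 1: cross terms: (-17*-10 - -9*-2)=152, (-9*-12 - 17*-10)=278, (17*28 - -7*-12)=392, (-7*17 - -14*28)=273, (-14*-2 - -17*17)=317; twice the area = |1412| = 1412; area = 706; answer 706
Part 2: W1 = 706; threaded value p + q = 707; r = 1; f(2) = -1*(15) - 3*(1) = -18; iterating: f(2)=-18, f(3)=-27, f(4)=81, f(5)=0, f(6)=-243, f(7)=243, f(8)=486, f(9)=-1215, f(10)=-243, f(11)=3888, f(12)=-3159, f(13)=-8505, f(14)=17982; answer 17982
Part 3: W2 = 17982; c = 6; total draws C(13,5) = 1287; favorable C(6,1)*C(7,4) = 210; P = 70/429; answer 70/429

70/429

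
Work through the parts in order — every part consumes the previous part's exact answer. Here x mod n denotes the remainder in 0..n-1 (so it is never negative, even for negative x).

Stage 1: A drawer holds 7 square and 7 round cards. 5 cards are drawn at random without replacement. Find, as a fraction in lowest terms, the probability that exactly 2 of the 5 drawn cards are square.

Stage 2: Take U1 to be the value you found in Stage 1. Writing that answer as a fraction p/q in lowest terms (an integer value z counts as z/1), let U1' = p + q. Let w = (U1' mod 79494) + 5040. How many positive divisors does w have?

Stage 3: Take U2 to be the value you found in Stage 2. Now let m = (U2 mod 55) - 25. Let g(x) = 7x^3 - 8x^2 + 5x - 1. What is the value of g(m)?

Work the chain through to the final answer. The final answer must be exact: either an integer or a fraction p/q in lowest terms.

-89517

Stage 1: total draws C(14,5) = 2002; favorable C(7,2)*C(7,3) = 735; P = 105/286; answer 105/286
Stage 2: U1 = 105/286; threaded value p + q = 391; w = 5431; 5431 is prime, so its only divisors are 1 and 5431; count = 2; answer 2
Stage 3: U2 = 2; m = -23; 7*(-23)^3 - 8*(-23)^2 + 5*(-23)^1 - 1 = (-85169) + (-4232) + (-115) + (-1) = -89517; answer -89517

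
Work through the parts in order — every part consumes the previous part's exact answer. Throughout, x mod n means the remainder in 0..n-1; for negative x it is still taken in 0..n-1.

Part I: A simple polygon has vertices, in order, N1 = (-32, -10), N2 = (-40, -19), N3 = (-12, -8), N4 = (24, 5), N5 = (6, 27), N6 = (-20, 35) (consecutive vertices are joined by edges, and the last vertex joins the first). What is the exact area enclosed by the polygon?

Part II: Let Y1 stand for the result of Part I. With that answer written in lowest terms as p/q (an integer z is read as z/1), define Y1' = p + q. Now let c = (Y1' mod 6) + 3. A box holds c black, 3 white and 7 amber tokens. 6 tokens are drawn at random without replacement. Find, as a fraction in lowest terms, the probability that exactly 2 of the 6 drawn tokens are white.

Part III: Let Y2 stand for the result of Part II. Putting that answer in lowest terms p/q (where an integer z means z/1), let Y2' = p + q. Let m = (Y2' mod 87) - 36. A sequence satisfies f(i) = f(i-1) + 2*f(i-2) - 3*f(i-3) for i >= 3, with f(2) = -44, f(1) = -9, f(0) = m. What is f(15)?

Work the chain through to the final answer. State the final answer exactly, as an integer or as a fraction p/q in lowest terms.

2359

Part I: cross terms: (-32*-19 - -40*-10)=208, (-40*-8 - -12*-19)=92, (-12*5 - 24*-8)=132, (24*27 - 6*5)=618, (6*35 - -20*27)=750, (-20*-10 - -32*35)=1320; twice the area = |3120| = 3120; area = 1560; answer 1560
Part II: Y1 = 1560; threaded value p + q = 1561; c = 4; total draws C(14,6) = 3003; favorable C(3,2)*C(11,4) = 990; P = 30/91; answer 30/91
Part III: Y2 = 30/91; threaded value p + q = 121; m = -2; f(3) = 1*(-44) + 2*(-9) - 3*(-2) = -56; iterating: f(3)=-56, f(4)=-117, f(5)=-97, f(6)=-163, f(7)=-6, f(8)=-41, f(9)=436, f(10)=372, f(11)=1367, f(12)=803, f(13)=2421, f(14)=-74, f(15)=2359; answer 2359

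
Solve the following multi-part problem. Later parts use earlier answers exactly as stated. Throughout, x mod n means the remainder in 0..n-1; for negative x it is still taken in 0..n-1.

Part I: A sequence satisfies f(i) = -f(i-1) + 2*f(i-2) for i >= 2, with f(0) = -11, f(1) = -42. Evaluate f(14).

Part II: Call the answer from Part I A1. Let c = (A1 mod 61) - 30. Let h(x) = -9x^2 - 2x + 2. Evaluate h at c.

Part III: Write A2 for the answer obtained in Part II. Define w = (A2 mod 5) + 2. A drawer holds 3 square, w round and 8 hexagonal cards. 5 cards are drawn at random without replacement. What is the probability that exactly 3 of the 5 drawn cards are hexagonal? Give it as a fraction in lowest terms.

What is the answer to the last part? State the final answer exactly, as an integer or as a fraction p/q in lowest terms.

56/143

Part I: f(2) = -1*(-42) + 2*(-11) = 20; iterating: f(2)=20, f(3)=-104, f(4)=144, f(5)=-352, f(6)=640, f(7)=-1344, f(8)=2624, f(9)=-5312, f(10)=10560, f(11)=-21184, f(12)=42304, f(13)=-84672, f(14)=169280; answer 169280
Part II: A1 = 169280; c = -25; -9*(-25)^2 - 2*(-25)^1 + 2 = (-5625) + (50) + (2) = -5573; answer -5573
Part III: A2 = -5573; w = 4; total draws C(15,5) = 3003; favorable C(8,3)*C(7,2) = 1176; P = 56/143; answer 56/143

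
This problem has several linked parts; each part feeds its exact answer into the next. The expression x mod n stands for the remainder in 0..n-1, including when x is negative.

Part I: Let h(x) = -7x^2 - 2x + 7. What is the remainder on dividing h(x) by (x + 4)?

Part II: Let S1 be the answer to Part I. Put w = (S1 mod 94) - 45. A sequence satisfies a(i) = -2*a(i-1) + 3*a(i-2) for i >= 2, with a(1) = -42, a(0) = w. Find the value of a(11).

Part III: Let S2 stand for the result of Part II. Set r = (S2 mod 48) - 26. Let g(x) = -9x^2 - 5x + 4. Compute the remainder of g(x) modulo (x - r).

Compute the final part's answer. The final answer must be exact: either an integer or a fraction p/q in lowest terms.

-3496

Part I: remainder = value at the root: -7*(-4)^2 - 2*(-4)^1 + 7 = (-112) + (8) + (7) = -97; answer -97
Part II: S1 = -97; w = 46; a(2) = -2*(-42) + 3*(46) = 222; iterating: a(2)=222, a(3)=-570, a(4)=1806, a(5)=-5322, a(6)=16062, a(7)=-48090, a(8)=144366, a(9)=-433002, a(10)=1299102, a(11)=-3897210; answer -3897210
Part III: S2 = -3897210; r = -20; remainder = value at the root: -9*(-20)^2 - 5*(-20)^1 + 4 = (-3600) + (100) + (4) = -3496; answer -3496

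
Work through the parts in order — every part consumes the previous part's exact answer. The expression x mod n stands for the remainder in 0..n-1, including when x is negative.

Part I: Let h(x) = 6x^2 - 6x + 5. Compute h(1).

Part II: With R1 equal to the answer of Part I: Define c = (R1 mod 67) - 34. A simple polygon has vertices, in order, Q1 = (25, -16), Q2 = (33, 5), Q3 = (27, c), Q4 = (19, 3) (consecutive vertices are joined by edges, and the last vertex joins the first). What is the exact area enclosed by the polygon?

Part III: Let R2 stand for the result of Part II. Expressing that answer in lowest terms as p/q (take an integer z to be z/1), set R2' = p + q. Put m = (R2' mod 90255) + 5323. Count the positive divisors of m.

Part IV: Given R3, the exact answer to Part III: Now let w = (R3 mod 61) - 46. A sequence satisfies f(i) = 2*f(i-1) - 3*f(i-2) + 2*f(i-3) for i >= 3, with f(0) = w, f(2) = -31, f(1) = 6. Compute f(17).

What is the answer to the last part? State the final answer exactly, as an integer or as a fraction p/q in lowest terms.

Part I: 6*(1)^2 - 6*(1)^1 + 5 = (6) + (-6) + (5) = 5; answer 5
Part II: R1 = 5; c = -29; cross terms: (25*5 - 33*-16)=653, (33*-29 - 27*5)=-1092, (27*3 - 19*-29)=632, (19*-16 - 25*3)=-379; twice the area = |-186| = 186; area = 93; answer 93
Part III: R2 = 93; threaded value p + q = 94; m = 5417; 5417 is prime, so its only divisors are 1 and 5417; count = 2; answer 2
Part IV: R3 = 2; w = -44; f(3) = 2*(-31) - 3*(6) + 2*(-44) = -168; iterating: f(3)=-168, f(4)=-231, f(5)=-20, f(6)=317, f(7)=232, f(8)=-527, f(9)=-1116, f(10)=-187, f(11)=1920, f(12)=2169, f(13)=-1796, f(14)=-6259, f(15)=-2792, f(16)=9601, f(17)=15060; answer 15060

15060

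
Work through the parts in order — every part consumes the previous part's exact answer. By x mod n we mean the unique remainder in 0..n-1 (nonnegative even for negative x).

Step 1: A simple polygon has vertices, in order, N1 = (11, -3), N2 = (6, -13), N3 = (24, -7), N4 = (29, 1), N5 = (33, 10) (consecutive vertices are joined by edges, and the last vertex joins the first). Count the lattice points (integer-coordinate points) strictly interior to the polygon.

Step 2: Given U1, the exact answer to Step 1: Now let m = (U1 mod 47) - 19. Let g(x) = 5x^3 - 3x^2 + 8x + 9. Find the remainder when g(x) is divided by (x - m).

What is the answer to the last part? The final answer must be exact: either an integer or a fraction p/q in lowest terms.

Step 1: cross terms: (11*-13 - 6*-3)=-125, (6*-7 - 24*-13)=270, (24*1 - 29*-7)=227, (29*10 - 33*1)=257, (33*-3 - 11*10)=-209; twice the area = |420| = 420; area = 210; boundary points = 5 + 6 + 1 + 1 + 1 = 14; strictly interior points = area - boundary/2 + 1 = 204; answer 204
Step 2: U1 = 204; m = -3; remainder = value at the root: 5*(-3)^3 - 3*(-3)^2 + 8*(-3)^1 + 9 = (-135) + (-27) + (-24) + (9) = -177; answer -177

-177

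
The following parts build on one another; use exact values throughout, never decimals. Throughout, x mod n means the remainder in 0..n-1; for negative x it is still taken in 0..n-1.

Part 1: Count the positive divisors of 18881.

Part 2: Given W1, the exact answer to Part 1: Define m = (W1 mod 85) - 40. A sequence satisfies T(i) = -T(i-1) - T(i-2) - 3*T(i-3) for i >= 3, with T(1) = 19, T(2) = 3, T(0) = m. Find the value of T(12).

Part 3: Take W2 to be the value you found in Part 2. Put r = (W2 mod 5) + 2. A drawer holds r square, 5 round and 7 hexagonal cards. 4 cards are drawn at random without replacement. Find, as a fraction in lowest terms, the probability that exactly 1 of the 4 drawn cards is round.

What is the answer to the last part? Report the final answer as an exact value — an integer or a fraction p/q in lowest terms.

165/364

Part 1: 18881 = 79 * 239; number of divisors = (1+1) * (1+1) = 4; answer 4
Part 2: W1 = 4; m = -36; T(3) = -1*(3) - 1*(19) - 3*(-36) = 86; iterating: T(3)=86, T(4)=-146, T(5)=51, T(6)=-163, T(7)=550, T(8)=-540, T(9)=479, T(10)=-1589, T(11)=2730, T(12)=-2578; answer -2578
Part 3: W2 = -2578; r = 4; total draws C(16,4) = 1820; favorable C(5,1)*C(11,3) = 825; P = 165/364; answer 165/364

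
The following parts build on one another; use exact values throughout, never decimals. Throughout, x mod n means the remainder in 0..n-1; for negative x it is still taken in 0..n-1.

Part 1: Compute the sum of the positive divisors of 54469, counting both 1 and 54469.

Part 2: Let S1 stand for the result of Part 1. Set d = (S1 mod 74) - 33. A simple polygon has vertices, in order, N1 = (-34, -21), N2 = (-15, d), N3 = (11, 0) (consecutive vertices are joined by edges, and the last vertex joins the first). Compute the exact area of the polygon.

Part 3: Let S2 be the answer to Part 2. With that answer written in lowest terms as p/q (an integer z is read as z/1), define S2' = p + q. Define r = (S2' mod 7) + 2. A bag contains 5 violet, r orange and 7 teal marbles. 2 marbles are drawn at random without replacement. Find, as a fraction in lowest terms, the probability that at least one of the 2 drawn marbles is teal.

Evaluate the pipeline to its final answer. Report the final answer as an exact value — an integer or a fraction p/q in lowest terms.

Part 1: 54469 is prime, so its only divisors are 1 and 54469; sigma = 1 + 54469 = 54470; answer 54470
Part 2: S1 = 54470; d = -27; cross terms: (-34*-27 - -15*-21)=603, (-15*0 - 11*-27)=297, (11*-21 - -34*0)=-231; twice the area = |669| = 669; area = 669/2; answer 669/2
Part 3: S2 = 669/2; threaded value p + q = 671; r = 8; total draws C(20,2) = 190; complement C(13,2) = 78; favorable 190 - 78 = 112; P = 56/95; answer 56/95

56/95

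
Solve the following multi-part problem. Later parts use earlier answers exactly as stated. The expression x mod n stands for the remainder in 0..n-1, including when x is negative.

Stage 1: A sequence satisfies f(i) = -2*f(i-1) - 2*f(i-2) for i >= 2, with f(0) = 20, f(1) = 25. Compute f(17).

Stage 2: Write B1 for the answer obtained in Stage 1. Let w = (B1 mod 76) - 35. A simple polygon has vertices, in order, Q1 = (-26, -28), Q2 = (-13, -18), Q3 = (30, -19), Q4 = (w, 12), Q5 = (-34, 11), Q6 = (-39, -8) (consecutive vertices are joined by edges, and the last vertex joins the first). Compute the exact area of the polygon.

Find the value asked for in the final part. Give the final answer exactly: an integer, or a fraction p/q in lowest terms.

1337

Stage 1: f(2) = -2*(25) - 2*(20) = -90; iterating: f(2)=-90, f(3)=130, f(4)=-80, f(5)=-100, f(6)=360, f(7)=-520, f(8)=320, f(9)=400, f(10)=-1440, f(11)=2080, f(12)=-1280, f(13)=-1600, f(14)=5760, f(15)=-8320, f(16)=5120, f(17)=6400; answer 6400
Stage 2: B1 = 6400; w = -19; cross terms: (-26*-18 - -13*-28)=104, (-13*-19 - 30*-18)=787, (30*12 - -19*-19)=-1, (-19*11 - -34*12)=199, (-34*-8 - -39*11)=701, (-39*-28 - -26*-8)=884; twice the area = |2674| = 2674; area = 1337; answer 1337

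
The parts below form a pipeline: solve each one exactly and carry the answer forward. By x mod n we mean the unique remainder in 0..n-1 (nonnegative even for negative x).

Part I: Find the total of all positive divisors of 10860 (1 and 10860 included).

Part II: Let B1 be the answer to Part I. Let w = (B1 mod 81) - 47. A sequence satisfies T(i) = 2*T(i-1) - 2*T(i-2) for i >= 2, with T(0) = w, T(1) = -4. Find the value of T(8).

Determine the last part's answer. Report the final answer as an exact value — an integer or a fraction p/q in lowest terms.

-128

Part I: 10860 = 2^2 * 3 * 5 * 181; sigma = (1 + 2 + 4) * (1 + 3) * (1 + 5) * (1 + 181) = 7 * 4 * 6 * 182 = 30576; answer 30576
Part II: B1 = 30576; w = -8; T(2) = 2*(-4) - 2*(-8) = 8; iterating: T(2)=8, T(3)=24, T(4)=32, T(5)=16, T(6)=-32, T(7)=-96, T(8)=-128; answer -128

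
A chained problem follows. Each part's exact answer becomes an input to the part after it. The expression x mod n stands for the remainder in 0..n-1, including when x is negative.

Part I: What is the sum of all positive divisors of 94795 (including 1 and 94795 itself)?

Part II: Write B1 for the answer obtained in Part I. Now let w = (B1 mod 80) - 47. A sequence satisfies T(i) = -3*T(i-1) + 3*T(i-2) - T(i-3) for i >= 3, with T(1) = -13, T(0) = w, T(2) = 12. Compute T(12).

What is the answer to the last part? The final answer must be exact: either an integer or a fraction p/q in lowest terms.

Part I: 94795 = 5 * 18959; sigma = (1 + 5) * (1 + 18959) = 6 * 18960 = 113760; answer 113760
Part II: B1 = 113760; w = -47; T(3) = -3*(12) + 3*(-13) - 1*(-47) = -28; iterating: T(3)=-28, T(4)=133, T(5)=-495, T(6)=1912, T(7)=-7354, T(8)=28293, T(9)=-108853, T(10)=418792, T(11)=-1611228, T(12)=6198913; answer 6198913

6198913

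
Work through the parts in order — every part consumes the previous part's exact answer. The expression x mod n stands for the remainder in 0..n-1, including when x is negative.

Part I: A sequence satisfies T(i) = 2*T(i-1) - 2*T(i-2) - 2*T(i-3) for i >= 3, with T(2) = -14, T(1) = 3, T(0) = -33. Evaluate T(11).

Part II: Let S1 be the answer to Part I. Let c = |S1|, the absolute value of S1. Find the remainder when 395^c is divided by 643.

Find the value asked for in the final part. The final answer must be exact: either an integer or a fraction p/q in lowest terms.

Part I: T(3) = 2*(-14) - 2*(3) - 2*(-33) = 32; iterating: T(3)=32, T(4)=86, T(5)=136, T(6)=36, T(7)=-372, T(8)=-1088, T(9)=-1504, T(10)=-88, T(11)=5008; answer 5008
Part II: S1 = 5008; c = 5008; squarings mod 643: 395^1=395, 395^2=419, 395^4=22, 395^8=484, 395^16=204, 395^32=464, 395^64=534, 395^128=307, 395^256=371, 395^512=39, 395^1024=235, 395^2048=570, 395^4096=185; 395^5008 = 395^16 * 395^128 * 395^256 * 395^512 * 395^4096 = 266 (mod 643); answer 266

266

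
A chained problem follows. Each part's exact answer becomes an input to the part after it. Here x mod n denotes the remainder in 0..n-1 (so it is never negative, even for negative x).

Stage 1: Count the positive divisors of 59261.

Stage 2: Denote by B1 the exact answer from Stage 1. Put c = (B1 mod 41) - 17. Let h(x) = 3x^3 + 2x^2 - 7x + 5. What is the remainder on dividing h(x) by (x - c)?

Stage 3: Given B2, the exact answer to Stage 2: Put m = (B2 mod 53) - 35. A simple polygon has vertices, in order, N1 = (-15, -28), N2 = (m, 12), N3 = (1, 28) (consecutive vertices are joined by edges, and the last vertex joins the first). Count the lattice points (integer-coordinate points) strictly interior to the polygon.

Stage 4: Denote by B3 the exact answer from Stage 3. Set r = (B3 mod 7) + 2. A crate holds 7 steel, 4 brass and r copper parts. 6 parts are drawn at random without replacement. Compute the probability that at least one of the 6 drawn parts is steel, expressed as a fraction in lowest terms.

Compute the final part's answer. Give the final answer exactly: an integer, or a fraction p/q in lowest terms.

Stage 1: 59261 = 19 * 3119; number of divisors = (1+1) * (1+1) = 4; answer 4
Stage 2: B1 = 4; c = -13; remainder = value at the root: 3*(-13)^3 + 2*(-13)^2 - 7*(-13)^1 + 5 = (-6591) + (338) + (91) + (5) = -6157; answer -6157
Stage 3: B2 = -6157; m = 9; cross terms: (-15*12 - 9*-28)=72, (9*28 - 1*12)=240, (1*-28 - -15*28)=392; twice the area = |704| = 704; area = 352; boundary points = 8 + 8 + 8 = 24; strictly interior points = area - boundary/2 + 1 = 341; answer 341
Stage 4: B3 = 341; r = 7; total draws C(18,6) = 18564; complement C(11,6) = 462; favorable 18564 - 462 = 18102; P = 431/442; answer 431/442

431/442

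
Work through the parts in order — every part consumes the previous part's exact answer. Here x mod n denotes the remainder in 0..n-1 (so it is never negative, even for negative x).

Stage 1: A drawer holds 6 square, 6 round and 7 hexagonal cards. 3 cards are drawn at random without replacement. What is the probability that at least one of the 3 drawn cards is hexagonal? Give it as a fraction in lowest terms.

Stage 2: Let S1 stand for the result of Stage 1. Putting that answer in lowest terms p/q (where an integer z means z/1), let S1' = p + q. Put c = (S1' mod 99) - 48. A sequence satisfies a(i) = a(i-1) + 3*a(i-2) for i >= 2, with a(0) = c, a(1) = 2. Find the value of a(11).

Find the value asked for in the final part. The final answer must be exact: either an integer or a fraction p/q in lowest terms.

-39835

Stage 1: total draws C(19,3) = 969; complement C(12,3) = 220; favorable 969 - 220 = 749; P = 749/969; answer 749/969
Stage 2: S1 = 749/969; threaded value p + q = 1718; c = -13; a(2) = 1*(2) + 3*(-13) = -37; iterating: a(2)=-37, a(3)=-31, a(4)=-142, a(5)=-235, a(6)=-661, a(7)=-1366, a(8)=-3349, a(9)=-7447, a(10)=-17494, a(11)=-39835; answer -39835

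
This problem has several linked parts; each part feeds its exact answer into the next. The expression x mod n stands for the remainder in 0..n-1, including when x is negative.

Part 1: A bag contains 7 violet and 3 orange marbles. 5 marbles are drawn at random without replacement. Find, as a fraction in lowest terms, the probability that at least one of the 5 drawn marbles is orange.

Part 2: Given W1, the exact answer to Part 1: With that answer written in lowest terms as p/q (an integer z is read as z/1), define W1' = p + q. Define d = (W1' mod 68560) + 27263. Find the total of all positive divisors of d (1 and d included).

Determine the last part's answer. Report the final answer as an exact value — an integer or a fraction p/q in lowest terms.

Part 1: total draws C(10,5) = 252; complement C(7,5) = 21; favorable 252 - 21 = 231; P = 11/12; answer 11/12
Part 2: W1 = 11/12; threaded value p + q = 23; d = 27286; 27286 = 2 * 7 * 1949; sigma = (1 + 2) * (1 + 7) * (1 + 1949) = 3 * 8 * 1950 = 46800; answer 46800

46800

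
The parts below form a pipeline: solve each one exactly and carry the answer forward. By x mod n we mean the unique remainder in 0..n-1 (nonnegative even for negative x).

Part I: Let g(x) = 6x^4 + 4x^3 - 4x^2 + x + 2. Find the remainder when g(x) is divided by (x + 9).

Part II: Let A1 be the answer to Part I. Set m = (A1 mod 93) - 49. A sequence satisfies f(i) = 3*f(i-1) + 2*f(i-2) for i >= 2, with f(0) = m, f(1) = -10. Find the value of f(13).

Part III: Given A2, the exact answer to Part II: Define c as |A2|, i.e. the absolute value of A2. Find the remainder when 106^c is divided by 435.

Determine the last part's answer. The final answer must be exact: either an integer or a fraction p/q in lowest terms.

196

Part I: remainder = value at the root: 6*(-9)^4 + 4*(-9)^3 - 4*(-9)^2 + 1*(-9)^1 + 2 = (39366) + (-2916) + (-324) + (-9) + (2) = 36119; answer 36119
Part II: A1 = 36119; m = -14; f(2) = 3*(-10) + 2*(-14) = -58; iterating: f(2)=-58, f(3)=-194, f(4)=-698, f(5)=-2482, f(6)=-8842, f(7)=-31490, f(8)=-112154, f(9)=-399442, f(10)=-1422634, f(11)=-5066786, f(12)=-18045626, f(13)=-64270450; answer -64270450
Part III: A2 = -64270450; c = 64270450; squarings mod 435: 106^1=106, 106^2=361, 106^4=256, 106^8=286, 106^16=16, 106^32=256, 106^64=286, 106^128=16, 106^256=256, 106^512=286, 106^1024=16, 106^2048=256, 106^4096=286, 106^8192=16, 106^16384=256, 106^32768=286, 106^65536=16, 106^131072=256, 106^262144=286, 106^524288=16, 106^1048576=256, 106^2097152=286, 106^4194304=16, 106^8388608=256, 106^16777216=286, 106^33554432=16; 106^64270450 = 106^2 * 106^16 * 106^32 * 106^64 * 106^4096 * 106^8192 * 106^32768 * 106^262144 * 106^1048576 * 106^4194304 * 106^8388608 * 106^16777216 * 106^33554432 = 196 (mod 435); answer 196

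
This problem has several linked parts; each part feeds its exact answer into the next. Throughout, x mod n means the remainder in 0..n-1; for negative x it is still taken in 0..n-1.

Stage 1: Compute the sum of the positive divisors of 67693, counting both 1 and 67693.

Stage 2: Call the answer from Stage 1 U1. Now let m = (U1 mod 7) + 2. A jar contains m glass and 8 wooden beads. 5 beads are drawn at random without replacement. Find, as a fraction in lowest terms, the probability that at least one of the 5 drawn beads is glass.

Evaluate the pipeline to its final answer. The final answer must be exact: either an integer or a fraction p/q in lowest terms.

Stage 1: 67693 = 139 * 487; sigma = (1 + 139) * (1 + 487) = 140 * 488 = 68320; answer 68320
Stage 2: U1 = 68320; m = 2; total draws C(10,5) = 252; complement C(8,5) = 56; favorable 252 - 56 = 196; P = 7/9; answer 7/9

7/9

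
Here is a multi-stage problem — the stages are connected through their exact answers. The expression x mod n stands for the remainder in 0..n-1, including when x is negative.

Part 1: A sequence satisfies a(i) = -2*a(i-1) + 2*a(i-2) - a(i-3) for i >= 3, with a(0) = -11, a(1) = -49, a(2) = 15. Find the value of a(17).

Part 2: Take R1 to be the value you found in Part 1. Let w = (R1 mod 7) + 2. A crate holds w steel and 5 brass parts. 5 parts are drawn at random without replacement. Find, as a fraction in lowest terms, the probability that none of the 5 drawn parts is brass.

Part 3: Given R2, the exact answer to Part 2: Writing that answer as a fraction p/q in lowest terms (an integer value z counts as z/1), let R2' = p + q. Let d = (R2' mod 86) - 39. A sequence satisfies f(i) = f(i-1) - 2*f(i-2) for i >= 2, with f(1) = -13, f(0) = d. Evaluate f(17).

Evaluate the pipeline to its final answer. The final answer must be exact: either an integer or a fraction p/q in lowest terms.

-6127

Part 1: a(3) = -2*(15) + 2*(-49) - 1*(-11) = -117; iterating: a(3)=-117, a(4)=313, a(5)=-875, a(6)=2493, a(7)=-7049, a(8)=19959, a(9)=-56509, a(10)=159985, a(11)=-452947, a(12)=1282373, a(13)=-3630625, a(14)=10278943, a(15)=-29101509, a(16)=82391529, a(17)=-233265019; answer -233265019
Part 2: R1 = -233265019; w = 8; total draws C(13,5) = 1287; favorable C(8,5) = 56; P = 56/1287; answer 56/1287
Part 3: R2 = 56/1287; threaded value p + q = 1343; d = 14; f(2) = 1*(-13) - 2*(14) = -41; iterating: f(2)=-41, f(3)=-15, f(4)=67, f(5)=97, f(6)=-37, f(7)=-231, f(8)=-157, f(9)=305, f(10)=619, f(11)=9, f(12)=-1229, f(13)=-1247, f(14)=1211, f(15)=3705, f(16)=1283, f(17)=-6127; answer -6127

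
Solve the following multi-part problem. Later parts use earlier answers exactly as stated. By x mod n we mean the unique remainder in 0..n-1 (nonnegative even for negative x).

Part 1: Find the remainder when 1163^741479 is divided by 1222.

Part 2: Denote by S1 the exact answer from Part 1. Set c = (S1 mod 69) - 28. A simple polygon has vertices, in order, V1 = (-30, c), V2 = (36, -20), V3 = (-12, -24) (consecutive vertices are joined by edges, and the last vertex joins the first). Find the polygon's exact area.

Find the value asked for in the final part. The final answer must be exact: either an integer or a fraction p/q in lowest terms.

108

Part 1: squarings mod 1222: 1163^1=1163, 1163^2=1037, 1163^4=9, 1163^8=81, 1163^16=451, 1163^32=549, 1163^64=789, 1163^128=523, 1163^256=1023, 1163^512=497, 1163^1024=165, 1163^2048=341, 1163^4096=191, 1163^8192=1043, 1163^16384=269, 1163^32768=263, 1163^65536=737, 1163^131072=601, 1163^262144=711, 1163^524288=835; 1163^741479 = 1163^1 * 1163^2 * 1163^4 * 1163^32 * 1163^64 * 1163^4096 * 1163^16384 * 1163^65536 * 1163^131072 * 1163^524288 = 973 (mod 1222); answer 973
Part 2: S1 = 973; c = -21; cross terms: (-30*-20 - 36*-21)=1356, (36*-24 - -12*-20)=-1104, (-12*-21 - -30*-24)=-468; twice the area = |-216| = 216; area = 108; answer 108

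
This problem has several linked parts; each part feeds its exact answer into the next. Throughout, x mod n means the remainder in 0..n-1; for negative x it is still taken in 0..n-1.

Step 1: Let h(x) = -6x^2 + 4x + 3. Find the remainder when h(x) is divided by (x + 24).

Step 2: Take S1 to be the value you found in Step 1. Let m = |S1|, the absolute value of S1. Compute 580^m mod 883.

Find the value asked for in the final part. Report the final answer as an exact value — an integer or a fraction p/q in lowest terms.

125

Step 1: remainder = value at the root: -6*(-24)^2 + 4*(-24)^1 + 3 = (-3456) + (-96) + (3) = -3549; answer -3549
Step 2: S1 = -3549; m = 3549; squarings mod 883: 580^1=580, 580^2=860, 580^4=529, 580^8=813, 580^16=485, 580^32=347, 580^64=321, 580^128=613, 580^256=494, 580^512=328, 580^1024=741, 580^2048=738; 580^3549 = 580^1 * 580^4 * 580^8 * 580^16 * 580^64 * 580^128 * 580^256 * 580^1024 * 580^2048 = 125 (mod 883); answer 125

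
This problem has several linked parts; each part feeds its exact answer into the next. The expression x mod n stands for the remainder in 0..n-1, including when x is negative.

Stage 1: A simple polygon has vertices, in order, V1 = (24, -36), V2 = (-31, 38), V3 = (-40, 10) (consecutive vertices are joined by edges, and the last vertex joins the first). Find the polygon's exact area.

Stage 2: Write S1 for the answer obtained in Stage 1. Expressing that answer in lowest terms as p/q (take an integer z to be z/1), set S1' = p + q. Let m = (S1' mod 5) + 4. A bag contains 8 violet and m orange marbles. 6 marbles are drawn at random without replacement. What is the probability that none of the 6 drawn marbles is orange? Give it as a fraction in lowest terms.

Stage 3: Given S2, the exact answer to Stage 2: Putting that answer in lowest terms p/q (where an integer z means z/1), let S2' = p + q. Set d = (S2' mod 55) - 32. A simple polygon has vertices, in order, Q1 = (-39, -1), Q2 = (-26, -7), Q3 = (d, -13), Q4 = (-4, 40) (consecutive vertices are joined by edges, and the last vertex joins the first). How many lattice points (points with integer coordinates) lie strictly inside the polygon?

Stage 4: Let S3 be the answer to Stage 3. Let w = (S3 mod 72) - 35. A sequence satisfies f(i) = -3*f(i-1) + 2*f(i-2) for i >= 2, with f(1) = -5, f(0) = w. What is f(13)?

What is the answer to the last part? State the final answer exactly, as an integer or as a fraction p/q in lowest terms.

Stage 1: cross terms: (24*38 - -31*-36)=-204, (-31*10 - -40*38)=1210, (-40*-36 - 24*10)=1200; twice the area = |2206| = 2206; area = 1103; answer 1103
Stage 2: S1 = 1103; threaded value p + q = 1104; m = 8; total draws C(16,6) = 8008; favorable C(8,6) = 28; P = 1/286; answer 1/286
Stage 3: S2 = 1/286; threaded value p + q = 287; d = -20; cross terms: (-39*-7 - -26*-1)=247, (-26*-13 - -20*-7)=198, (-20*40 - -4*-13)=-852, (-4*-1 - -39*40)=1564; twice the area = |1157| = 1157; area = 1157/2; boundary points = 1 + 6 + 1 + 1 = 9; strictly interior points = area - boundary/2 + 1 = 575; answer 575
Stage 4: S3 = 575; w = 36; f(2) = -3*(-5) + 2*(36) = 87; iterating: f(2)=87, f(3)=-271, f(4)=987, f(5)=-3503, f(6)=12483, f(7)=-44455, f(8)=158331, f(9)=-563903, f(10)=2008371, f(11)=-7152919, f(12)=25475499, f(13)=-90732335; answer -90732335

-90732335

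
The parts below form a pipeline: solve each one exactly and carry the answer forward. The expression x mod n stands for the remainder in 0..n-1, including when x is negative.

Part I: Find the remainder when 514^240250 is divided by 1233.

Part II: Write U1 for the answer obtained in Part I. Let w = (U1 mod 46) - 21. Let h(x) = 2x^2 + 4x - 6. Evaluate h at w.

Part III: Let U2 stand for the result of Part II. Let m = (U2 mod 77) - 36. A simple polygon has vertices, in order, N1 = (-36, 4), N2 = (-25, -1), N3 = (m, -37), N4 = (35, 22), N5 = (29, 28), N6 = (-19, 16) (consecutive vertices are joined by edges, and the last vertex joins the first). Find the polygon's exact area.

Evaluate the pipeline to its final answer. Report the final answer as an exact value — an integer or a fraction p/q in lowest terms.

2166

Part I: squarings mod 1233: 514^1=514, 514^2=334, 514^4=586, 514^8=622, 514^16=955, 514^32=838, 514^64=667, 514^128=1009, 514^256=856, 514^512=334, 514^1024=586, 514^2048=622, 514^4096=955, 514^8192=838, 514^16384=667, 514^32768=1009, 514^65536=856, 514^131072=334; 514^240250 = 514^2 * 514^8 * 514^16 * 514^32 * 514^64 * 514^512 * 514^2048 * 514^8192 * 514^32768 * 514^65536 * 514^131072 = 910 (mod 1233); answer 910
Part II: U1 = 910; w = 15; 2*(15)^2 + 4*(15)^1 - 6 = (450) + (60) + (-6) = 504; answer 504
Part III: U2 = 504; m = 6; cross terms: (-36*-1 - -25*4)=136, (-25*-37 - 6*-1)=931, (6*22 - 35*-37)=1427, (35*28 - 29*22)=342, (29*16 - -19*28)=996, (-19*4 - -36*16)=500; twice the area = |4332| = 4332; area = 2166; answer 2166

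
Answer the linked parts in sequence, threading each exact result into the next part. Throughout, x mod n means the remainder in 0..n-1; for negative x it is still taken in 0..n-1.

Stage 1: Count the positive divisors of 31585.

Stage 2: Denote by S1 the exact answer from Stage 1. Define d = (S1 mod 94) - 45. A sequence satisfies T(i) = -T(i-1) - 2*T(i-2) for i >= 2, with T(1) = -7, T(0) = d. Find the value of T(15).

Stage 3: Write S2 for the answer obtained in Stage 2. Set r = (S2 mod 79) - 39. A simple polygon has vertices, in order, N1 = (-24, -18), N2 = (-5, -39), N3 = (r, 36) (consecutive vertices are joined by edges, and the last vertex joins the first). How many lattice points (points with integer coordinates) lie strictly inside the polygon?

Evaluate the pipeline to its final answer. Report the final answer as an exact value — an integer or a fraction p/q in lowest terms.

Stage 1: 31585 = 5 * 6317; number of divisors = (1+1) * (1+1) = 4; answer 4
Stage 2: S1 = 4; d = -41; T(2) = -1*(-7) - 2*(-41) = 89; iterating: T(2)=89, T(3)=-75, T(4)=-103, T(5)=253, T(6)=-47, T(7)=-459, T(8)=553, T(9)=365, T(10)=-1471, T(11)=741, T(12)=2201, T(13)=-3683, T(14)=-719, T(15)=8085; answer 8085
Stage 3: S2 = 8085; r = -12; cross terms: (-24*-39 - -5*-18)=846, (-5*36 - -12*-39)=-648, (-12*-18 - -24*36)=1080; twice the area = |1278| = 1278; area = 639; boundary points = 1 + 1 + 6 = 8; strictly interior points = area - boundary/2 + 1 = 636; answer 636

636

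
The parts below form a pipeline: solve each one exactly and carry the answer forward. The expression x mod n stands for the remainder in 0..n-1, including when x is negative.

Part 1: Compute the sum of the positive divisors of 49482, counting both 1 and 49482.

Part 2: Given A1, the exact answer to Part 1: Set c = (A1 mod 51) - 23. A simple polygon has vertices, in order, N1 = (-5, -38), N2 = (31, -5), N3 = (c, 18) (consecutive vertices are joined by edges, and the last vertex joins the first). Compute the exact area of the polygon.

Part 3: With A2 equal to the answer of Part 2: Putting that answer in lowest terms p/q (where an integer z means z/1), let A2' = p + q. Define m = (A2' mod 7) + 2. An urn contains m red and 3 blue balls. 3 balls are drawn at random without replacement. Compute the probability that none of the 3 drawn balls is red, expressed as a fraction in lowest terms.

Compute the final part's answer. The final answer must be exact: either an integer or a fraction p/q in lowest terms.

Part 1: 49482 = 2 * 3^2 * 2749; sigma = (1 + 2) * (1 + 3 + 9) * (1 + 2749) = 3 * 13 * 2750 = 107250; answer 107250
Part 2: A1 = 107250; c = 25; cross terms: (-5*-5 - 31*-38)=1203, (31*18 - 25*-5)=683, (25*-38 - -5*18)=-860; twice the area = |1026| = 1026; area = 513; answer 513
Part 3: A2 = 513; threaded value p + q = 514; m = 5; total draws C(8,3) = 56; favorable C(3,3) = 1; P = 1/56; answer 1/56

1/56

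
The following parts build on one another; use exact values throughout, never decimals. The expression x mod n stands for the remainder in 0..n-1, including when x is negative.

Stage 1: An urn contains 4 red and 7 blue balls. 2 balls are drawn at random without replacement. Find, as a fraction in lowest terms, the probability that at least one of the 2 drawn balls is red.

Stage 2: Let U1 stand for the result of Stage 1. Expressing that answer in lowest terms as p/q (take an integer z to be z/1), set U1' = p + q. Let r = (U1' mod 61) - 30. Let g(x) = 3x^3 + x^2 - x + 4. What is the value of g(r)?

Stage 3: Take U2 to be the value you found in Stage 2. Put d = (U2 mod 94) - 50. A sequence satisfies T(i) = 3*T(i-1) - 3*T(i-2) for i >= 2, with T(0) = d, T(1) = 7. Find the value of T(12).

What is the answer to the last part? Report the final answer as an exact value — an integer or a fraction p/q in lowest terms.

21870

Stage 1: total draws C(11,2) = 55; complement C(7,2) = 21; favorable 55 - 21 = 34; P = 34/55; answer 34/55
Stage 2: U1 = 34/55; threaded value p + q = 89; r = -2; 3*(-2)^3 + 1*(-2)^2 - 1*(-2)^1 + 4 = (-24) + (4) + (2) + (4) = -14; answer -14
Stage 3: U2 = -14; d = 30; T(2) = 3*(7) - 3*(30) = -69; iterating: T(2)=-69, T(3)=-228, T(4)=-477, T(5)=-747, T(6)=-810, T(7)=-189, T(8)=1863, T(9)=6156, T(10)=12879, T(11)=20169, T(12)=21870; answer 21870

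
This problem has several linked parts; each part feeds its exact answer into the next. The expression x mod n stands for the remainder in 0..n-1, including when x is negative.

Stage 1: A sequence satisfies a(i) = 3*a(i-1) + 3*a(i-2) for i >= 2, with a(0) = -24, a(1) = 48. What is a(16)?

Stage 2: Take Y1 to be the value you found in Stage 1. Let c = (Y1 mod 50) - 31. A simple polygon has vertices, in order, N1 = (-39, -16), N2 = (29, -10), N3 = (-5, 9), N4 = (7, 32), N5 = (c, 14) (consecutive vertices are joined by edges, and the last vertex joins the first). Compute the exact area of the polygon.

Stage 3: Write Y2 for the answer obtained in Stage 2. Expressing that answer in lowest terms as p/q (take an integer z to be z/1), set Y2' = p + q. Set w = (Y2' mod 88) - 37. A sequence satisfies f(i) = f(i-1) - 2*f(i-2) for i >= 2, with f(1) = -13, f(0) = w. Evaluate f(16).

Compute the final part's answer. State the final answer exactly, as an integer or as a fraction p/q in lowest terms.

Stage 1: a(2) = 3*(48) + 3*(-24) = 72; iterating: a(2)=72, a(3)=360, a(4)=1296, a(5)=4968, a(6)=18792, a(7)=71280, a(8)=270216, a(9)=1024488, a(10)=3884112, a(11)=14725800, a(12)=55829736, a(13)=211666608, a(14)=802489032, a(15)=3042466920, a(16)=11534867856; answer 11534867856
Stage 2: Y1 = 11534867856; c = -25; cross terms: (-39*-10 - 29*-16)=854, (29*9 - -5*-10)=211, (-5*32 - 7*9)=-223, (7*14 - -25*32)=898, (-25*-16 - -39*14)=946; twice the area = |2686| = 2686; area = 1343; answer 1343
Stage 3: Y2 = 1343; threaded value p + q = 1344; w = -13; f(2) = 1*(-13) - 2*(-13) = 13; iterating: f(2)=13, f(3)=39, f(4)=13, f(5)=-65, f(6)=-91, f(7)=39, f(8)=221, f(9)=143, f(10)=-299, f(11)=-585, f(12)=13, f(13)=1183, f(14)=1157, f(15)=-1209, f(16)=-3523; answer -3523

-3523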